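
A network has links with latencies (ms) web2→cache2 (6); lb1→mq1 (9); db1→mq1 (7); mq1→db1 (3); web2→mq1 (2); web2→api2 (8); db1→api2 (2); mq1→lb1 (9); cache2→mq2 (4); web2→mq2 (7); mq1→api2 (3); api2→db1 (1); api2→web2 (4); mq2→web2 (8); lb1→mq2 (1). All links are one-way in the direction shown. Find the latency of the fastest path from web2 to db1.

5

Paths from web2 to db1:
web2 - api2 - db1: 8 + 1 = 9
web2 - mq1 - api2 - db1: 2 + 3 + 1 = 6
web2 - mq1 - db1: 2 + 3 = 5
The minimum is 5 ms.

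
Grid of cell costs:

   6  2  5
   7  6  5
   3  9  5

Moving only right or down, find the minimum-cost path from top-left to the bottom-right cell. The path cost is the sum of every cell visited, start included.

23

Take [0,0] -> [0,1] -> [0,2] -> [1,2] -> [2,2] for a total of 6 + 2 + 5 + 5 + 5 = 23.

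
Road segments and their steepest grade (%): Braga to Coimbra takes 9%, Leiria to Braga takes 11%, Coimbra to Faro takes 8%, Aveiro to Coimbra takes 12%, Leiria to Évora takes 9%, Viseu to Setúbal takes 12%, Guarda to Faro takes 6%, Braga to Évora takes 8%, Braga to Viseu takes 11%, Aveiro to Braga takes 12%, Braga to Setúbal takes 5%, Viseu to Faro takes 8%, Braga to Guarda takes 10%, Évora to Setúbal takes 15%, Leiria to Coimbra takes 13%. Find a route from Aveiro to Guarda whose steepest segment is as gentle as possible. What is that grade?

Some routes from Aveiro to Guarda:
Aveiro → Braga → Setúbal → Viseu → Faro → Guarda: max(12, 5, 12, 8, 6) = 12
Aveiro → Braga → Guarda: max(12, 10) = 12
Aveiro → Braga → Viseu → Faro → Guarda: max(12, 11, 8, 6) = 12
Smallest bottleneck: 12%.

12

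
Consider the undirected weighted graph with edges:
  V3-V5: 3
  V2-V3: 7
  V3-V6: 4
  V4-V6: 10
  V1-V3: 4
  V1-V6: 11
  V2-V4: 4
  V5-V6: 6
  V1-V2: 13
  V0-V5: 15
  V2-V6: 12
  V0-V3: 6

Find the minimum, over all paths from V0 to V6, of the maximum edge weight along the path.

6

Comparing a few candidate routes:
V0 → V3 → V1 → V6: max(6, 4, 11) = 11
V0 → V3 → V5 → V6: max(6, 3, 6) = 6
V0 → V3 → V2 → V4 → V6: max(6, 7, 4, 10) = 10
V0 → V3 → V6: max(6, 4) = 6
The minimum achievable maximum is 6.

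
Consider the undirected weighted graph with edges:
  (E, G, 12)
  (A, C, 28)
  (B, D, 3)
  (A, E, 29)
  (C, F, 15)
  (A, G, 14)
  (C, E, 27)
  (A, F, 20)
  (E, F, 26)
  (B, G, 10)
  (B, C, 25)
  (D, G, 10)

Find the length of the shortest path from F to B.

40

Checking several routes:
F→A→G→D→B: 20 + 14 + 10 + 3 = 47
F→C→B: 15 + 25 = 40
F→E→G→B: 26 + 12 + 10 = 48
F→A→G→B: 20 + 14 + 10 = 44
Best route has total 40.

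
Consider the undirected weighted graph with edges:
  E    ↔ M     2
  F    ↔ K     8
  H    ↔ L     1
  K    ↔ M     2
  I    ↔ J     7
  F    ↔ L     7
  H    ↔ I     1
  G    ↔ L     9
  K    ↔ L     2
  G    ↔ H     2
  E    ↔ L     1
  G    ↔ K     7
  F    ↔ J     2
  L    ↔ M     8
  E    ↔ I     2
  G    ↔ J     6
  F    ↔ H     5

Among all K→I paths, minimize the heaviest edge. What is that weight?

2

Some routes from K to I:
K - L - H - I: max(2, 1, 1) = 2
K - G - J - F - L - E - I: max(7, 6, 2, 7, 1, 2) = 7
K - M - E - I: max(2, 2, 2) = 2
K - L - E - I: max(2, 1, 2) = 2
K - M - E - L - H - I: max(2, 2, 1, 1, 1) = 2
K - G - J - F - L - H - I: max(7, 6, 2, 7, 1, 1) = 7
Best route has worst link 2.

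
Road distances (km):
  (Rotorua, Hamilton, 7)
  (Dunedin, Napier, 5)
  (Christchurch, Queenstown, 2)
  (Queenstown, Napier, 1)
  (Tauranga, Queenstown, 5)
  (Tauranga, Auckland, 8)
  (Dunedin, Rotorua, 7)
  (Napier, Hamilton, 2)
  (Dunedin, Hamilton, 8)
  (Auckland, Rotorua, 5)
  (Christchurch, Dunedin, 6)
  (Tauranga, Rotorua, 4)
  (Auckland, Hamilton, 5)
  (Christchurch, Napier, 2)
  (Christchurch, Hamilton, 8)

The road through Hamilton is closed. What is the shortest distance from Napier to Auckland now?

Checking several routes:
Napier → Christchurch → Queenstown → Tauranga → Auckland: 2 + 2 + 5 + 8 = 17
Napier → Queenstown → Tauranga → Rotorua → Auckland: 1 + 5 + 4 + 5 = 15
Napier → Christchurch → Queenstown → Tauranga → Rotorua → Auckland: 2 + 2 + 5 + 4 + 5 = 18
Napier → Queenstown → Tauranga → Auckland: 1 + 5 + 8 = 14
Napier → Dunedin → Rotorua → Auckland: 5 + 7 + 5 = 17
Shortest: 14 km.

14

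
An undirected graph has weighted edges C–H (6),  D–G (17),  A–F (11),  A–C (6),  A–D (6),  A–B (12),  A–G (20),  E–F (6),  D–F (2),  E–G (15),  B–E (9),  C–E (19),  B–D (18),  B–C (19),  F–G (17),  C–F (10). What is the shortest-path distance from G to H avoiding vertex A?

33

Checking several routes:
G→E→F→C→H: 15 + 6 + 10 + 6 = 37
G→D→F→C→H: 17 + 2 + 10 + 6 = 35
G→F→C→H: 17 + 10 + 6 = 33
G→E→C→H: 15 + 19 + 6 = 40
G→F→E→C→H: 17 + 6 + 19 + 6 = 48
The minimum is 33.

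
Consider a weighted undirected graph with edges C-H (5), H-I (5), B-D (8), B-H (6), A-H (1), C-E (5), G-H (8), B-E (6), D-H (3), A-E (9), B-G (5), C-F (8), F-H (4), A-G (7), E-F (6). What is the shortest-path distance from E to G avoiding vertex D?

11

Some routes from E to G avoiding D:
E -> F -> H -> A -> G: 6 + 4 + 1 + 7 = 18
E -> C -> H -> G: 5 + 5 + 8 = 18
E -> C -> H -> A -> G: 5 + 5 + 1 + 7 = 18
E -> A -> G: 9 + 7 = 16
E -> B -> G: 6 + 5 = 11
The minimum is 11.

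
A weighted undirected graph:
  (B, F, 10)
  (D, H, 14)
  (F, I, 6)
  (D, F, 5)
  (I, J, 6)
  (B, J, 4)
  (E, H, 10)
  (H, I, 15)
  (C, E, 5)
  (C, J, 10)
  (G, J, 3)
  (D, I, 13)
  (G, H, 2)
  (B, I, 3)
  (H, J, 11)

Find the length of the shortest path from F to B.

9

Some routes from F to B:
F - I - J - B: 6 + 6 + 4 = 16
F - I - B: 6 + 3 = 9
F - B: 10
Shortest: 9.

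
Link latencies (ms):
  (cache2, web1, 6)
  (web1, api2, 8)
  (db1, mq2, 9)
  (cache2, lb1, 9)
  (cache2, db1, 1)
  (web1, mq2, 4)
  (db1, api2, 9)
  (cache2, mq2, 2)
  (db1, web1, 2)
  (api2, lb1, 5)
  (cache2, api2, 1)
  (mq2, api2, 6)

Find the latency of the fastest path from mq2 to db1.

Comparing a few candidate routes:
mq2 -> api2 -> cache2 -> db1: 6 + 1 + 1 = 8
mq2 -> db1: 9
mq2 -> web1 -> db1: 4 + 2 = 6
mq2 -> cache2 -> web1 -> db1: 2 + 6 + 2 = 10
mq2 -> cache2 -> db1: 2 + 1 = 3
Best route has total 3 ms.

3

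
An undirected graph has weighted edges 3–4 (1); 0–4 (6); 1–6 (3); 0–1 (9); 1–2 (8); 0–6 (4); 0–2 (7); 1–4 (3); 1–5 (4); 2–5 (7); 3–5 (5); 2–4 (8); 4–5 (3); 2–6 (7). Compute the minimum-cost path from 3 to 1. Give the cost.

4

A few of the 3→1 routes:
3 - 5 - 4 - 1: 5 + 3 + 3 = 11
3 - 4 - 1: 1 + 3 = 4
3 - 4 - 5 - 1: 1 + 3 + 4 = 8
3 - 5 - 1: 5 + 4 = 9
Shortest: 4.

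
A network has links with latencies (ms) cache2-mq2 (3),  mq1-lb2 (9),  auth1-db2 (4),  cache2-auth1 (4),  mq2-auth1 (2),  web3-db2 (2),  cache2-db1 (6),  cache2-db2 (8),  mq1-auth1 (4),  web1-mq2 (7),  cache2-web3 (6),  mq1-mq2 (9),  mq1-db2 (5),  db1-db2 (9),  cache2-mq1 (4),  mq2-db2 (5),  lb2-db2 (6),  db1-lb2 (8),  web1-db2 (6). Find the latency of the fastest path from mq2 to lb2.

Comparing a few candidate routes:
mq2 → db2 → lb2: 5 + 6 = 11
mq2 → cache2 → db2 → lb2: 3 + 8 + 6 = 17
mq2 → auth1 → mq1 → lb2: 2 + 4 + 9 = 15
mq2 → cache2 → auth1 → db2 → lb2: 3 + 4 + 4 + 6 = 17
mq2 → cache2 → mq1 → lb2: 3 + 4 + 9 = 16
mq2 → auth1 → db2 → lb2: 2 + 4 + 6 = 12
The minimum is 11 ms.

11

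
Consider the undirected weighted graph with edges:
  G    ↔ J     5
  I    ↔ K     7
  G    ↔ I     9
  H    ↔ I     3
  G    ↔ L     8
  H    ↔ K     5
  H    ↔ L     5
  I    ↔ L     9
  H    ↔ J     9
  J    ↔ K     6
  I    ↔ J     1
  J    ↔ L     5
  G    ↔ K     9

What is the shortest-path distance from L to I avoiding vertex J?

Checking several routes:
L → H → I: 5 + 3 = 8
L → H → K → I: 5 + 5 + 7 = 17
L → G → I: 8 + 9 = 17
L → I: 9
The minimum is 8.

8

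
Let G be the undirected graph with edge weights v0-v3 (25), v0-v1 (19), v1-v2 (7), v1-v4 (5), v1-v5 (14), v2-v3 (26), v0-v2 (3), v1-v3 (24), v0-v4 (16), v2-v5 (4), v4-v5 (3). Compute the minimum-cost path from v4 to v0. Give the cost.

Some routes from v4 to v0:
v4-v5-v2-v0: 3 + 4 + 3 = 10
v4-v1-v0: 5 + 19 = 24
v4-v0: 16
v4-v1-v5-v2-v0: 5 + 14 + 4 + 3 = 26
v4-v1-v2-v0: 5 + 7 + 3 = 15
Shortest: 10.

10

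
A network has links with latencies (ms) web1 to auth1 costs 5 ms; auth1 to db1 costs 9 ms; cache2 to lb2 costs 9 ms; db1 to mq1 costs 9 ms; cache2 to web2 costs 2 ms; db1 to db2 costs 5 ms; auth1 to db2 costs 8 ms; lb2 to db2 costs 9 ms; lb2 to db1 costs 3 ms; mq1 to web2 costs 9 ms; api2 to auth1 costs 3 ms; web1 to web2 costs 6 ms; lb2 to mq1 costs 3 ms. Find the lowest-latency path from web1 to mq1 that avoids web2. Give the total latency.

Comparing a few candidate routes:
web1 -> auth1 -> db2 -> db1 -> lb2 -> mq1: 5 + 8 + 5 + 3 + 3 = 24
web1 -> auth1 -> db1 -> lb2 -> mq1: 5 + 9 + 3 + 3 = 20
web1 -> auth1 -> db1 -> mq1: 5 + 9 + 9 = 23
The minimum is 20 ms.

20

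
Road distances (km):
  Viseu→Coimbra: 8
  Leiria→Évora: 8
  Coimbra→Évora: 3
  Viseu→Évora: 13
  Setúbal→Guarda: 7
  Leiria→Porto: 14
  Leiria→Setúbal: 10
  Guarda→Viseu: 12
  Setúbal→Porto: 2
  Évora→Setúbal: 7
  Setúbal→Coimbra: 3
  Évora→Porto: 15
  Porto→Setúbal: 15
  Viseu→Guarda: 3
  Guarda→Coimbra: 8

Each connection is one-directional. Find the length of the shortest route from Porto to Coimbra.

18

Candidate routes:
Porto-Setúbal-Guarda-Coimbra: 15 + 7 + 8 = 30
Porto-Setúbal-Guarda-Viseu-Coimbra: 15 + 7 + 12 + 8 = 42
Porto-Setúbal-Coimbra: 15 + 3 = 18
Best route has total 18 km.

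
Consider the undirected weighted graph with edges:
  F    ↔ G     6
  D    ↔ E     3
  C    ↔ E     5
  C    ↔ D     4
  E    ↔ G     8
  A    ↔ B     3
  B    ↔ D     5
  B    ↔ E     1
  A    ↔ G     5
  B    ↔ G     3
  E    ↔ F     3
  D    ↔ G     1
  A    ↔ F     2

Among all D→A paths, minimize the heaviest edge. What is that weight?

A few of the D→A routes:
D → E → F → A: max(3, 3, 2) = 3
D → G → B → E → F → A: max(1, 3, 1, 3, 2) = 3
D → G → B → A: max(1, 3, 3) = 3
Smallest bottleneck: 3.

3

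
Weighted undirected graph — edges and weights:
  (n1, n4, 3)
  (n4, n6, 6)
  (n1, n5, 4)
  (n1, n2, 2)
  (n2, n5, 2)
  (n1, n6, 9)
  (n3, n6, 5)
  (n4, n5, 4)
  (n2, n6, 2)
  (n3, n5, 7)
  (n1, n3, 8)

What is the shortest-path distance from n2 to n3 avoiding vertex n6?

Comparing a few candidate routes:
n2 - n1 - n3: 2 + 8 = 10
n2 - n5 - n1 - n3: 2 + 4 + 8 = 14
n2 - n5 - n3: 2 + 7 = 9
n2 - n1 - n5 - n3: 2 + 4 + 7 = 13
Shortest: 9.

9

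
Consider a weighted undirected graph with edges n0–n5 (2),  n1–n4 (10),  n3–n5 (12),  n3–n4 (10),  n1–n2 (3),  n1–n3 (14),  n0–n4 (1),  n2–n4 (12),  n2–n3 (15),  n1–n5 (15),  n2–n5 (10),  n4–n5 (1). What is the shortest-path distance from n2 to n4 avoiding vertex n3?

Comparing a few candidate routes:
n2 - n1 - n5 - n4: 3 + 15 + 1 = 19
n2 - n1 - n4: 3 + 10 = 13
n2 - n1 - n5 - n0 - n4: 3 + 15 + 2 + 1 = 21
n2 - n5 - n0 - n4: 10 + 2 + 1 = 13
n2 - n5 - n4: 10 + 1 = 11
n2 - n4: 12
Shortest: 11.

11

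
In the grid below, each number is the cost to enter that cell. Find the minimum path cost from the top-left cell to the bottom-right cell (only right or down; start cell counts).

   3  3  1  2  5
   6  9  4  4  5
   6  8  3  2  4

Path [0,0] -> [0,1] -> [0,2] -> [0,3] -> [1,3] -> [2,3] -> [2,4]: 3 + 3 + 1 + 2 + 4 + 2 + 4 = 19.

19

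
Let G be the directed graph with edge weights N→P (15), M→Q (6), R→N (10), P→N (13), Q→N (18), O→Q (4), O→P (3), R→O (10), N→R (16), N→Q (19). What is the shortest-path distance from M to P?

Paths from M to P:
M-Q-N-R-O-P: 6 + 18 + 16 + 10 + 3 = 53
M-Q-N-P: 6 + 18 + 15 = 39
Best route has total 39.

39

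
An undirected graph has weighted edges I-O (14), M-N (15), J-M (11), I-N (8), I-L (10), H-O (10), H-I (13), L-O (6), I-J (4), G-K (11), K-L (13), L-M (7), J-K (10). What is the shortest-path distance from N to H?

Comparing a few candidate routes:
N → I → O → H: 8 + 14 + 10 = 32
N → I → L → O → H: 8 + 10 + 6 + 10 = 34
N → M → L → O → H: 15 + 7 + 6 + 10 = 38
N → I → H: 8 + 13 = 21
Best route has total 21.

21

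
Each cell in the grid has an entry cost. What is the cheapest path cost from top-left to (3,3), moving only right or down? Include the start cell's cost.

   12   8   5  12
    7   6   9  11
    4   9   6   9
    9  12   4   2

44

Best path: r0c0 → r1c0 → r2c0 → r2c1 → r2c2 → r3c2 → r3c3
Cost: 12 + 7 + 4 + 9 + 6 + 4 + 2 = 44
(Top row then right column would cost 59.)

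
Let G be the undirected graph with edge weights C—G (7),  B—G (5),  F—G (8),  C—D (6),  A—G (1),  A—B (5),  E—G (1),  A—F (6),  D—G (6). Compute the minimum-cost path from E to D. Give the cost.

7

Paths from E to D:
E→G→D: 1 + 6 = 7
E→G→C→D: 1 + 7 + 6 = 14
The minimum is 7.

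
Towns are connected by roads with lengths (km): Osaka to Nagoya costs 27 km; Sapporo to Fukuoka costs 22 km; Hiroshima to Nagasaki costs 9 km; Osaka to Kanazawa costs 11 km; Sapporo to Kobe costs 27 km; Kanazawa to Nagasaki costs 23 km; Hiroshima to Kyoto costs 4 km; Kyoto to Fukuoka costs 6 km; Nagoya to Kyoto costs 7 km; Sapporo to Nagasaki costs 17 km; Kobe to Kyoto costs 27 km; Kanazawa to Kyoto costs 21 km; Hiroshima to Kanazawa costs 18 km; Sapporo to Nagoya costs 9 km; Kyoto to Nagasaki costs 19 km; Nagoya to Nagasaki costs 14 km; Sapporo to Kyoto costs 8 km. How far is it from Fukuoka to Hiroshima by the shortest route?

A few of the Fukuoka→Hiroshima routes:
Fukuoka-Sapporo-Nagoya-Kyoto-Hiroshima: 22 + 9 + 7 + 4 = 42
Fukuoka-Sapporo-Kyoto-Hiroshima: 22 + 8 + 4 = 34
Fukuoka-Kyoto-Nagasaki-Hiroshima: 6 + 19 + 9 = 34
Fukuoka-Kyoto-Nagoya-Nagasaki-Hiroshima: 6 + 7 + 14 + 9 = 36
Fukuoka-Kyoto-Sapporo-Nagasaki-Hiroshima: 6 + 8 + 17 + 9 = 40
Fukuoka-Kyoto-Hiroshima: 6 + 4 = 10
The minimum is 10 km.

10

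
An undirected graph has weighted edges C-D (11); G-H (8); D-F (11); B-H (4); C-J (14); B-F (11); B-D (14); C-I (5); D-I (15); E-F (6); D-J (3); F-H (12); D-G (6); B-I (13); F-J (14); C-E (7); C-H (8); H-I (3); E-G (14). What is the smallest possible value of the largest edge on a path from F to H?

7

Comparing a few candidate routes:
F - E - C - I - H: max(6, 7, 5, 3) = 7
F - B - H: max(11, 4) = 11
F - E - C - H: max(6, 7, 8) = 8
Best route has worst link 7.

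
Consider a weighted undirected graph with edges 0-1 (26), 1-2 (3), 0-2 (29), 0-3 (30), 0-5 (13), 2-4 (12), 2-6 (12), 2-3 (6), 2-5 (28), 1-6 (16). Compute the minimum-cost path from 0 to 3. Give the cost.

Checking several routes:
0 - 1 - 2 - 3: 26 + 3 + 6 = 35
0 - 2 - 3: 29 + 6 = 35
0 - 3: 30
Shortest: 30.

30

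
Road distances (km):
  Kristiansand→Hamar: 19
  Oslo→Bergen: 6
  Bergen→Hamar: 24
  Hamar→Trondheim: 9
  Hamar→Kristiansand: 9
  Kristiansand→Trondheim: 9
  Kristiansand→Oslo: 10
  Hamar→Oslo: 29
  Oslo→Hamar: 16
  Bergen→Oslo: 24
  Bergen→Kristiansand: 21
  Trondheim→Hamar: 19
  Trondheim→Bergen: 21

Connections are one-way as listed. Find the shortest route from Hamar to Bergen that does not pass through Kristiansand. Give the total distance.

Paths from Hamar to Bergen avoiding Kristiansand:
Hamar-Oslo-Bergen: 29 + 6 = 35
Hamar-Trondheim-Bergen: 9 + 21 = 30
Shortest: 30 km.

30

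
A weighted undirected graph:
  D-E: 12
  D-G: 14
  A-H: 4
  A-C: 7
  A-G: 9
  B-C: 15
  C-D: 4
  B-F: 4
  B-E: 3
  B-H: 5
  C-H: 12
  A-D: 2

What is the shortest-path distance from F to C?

19

A few of the F→C routes:
F - B - H - C: 4 + 5 + 12 = 21
F - B - H - A - C: 4 + 5 + 4 + 7 = 20
F - B - E - D - C: 4 + 3 + 12 + 4 = 23
F - B - C: 4 + 15 = 19
F - B - H - A - D - C: 4 + 5 + 4 + 2 + 4 = 19
F - B - E - D - A - C: 4 + 3 + 12 + 2 + 7 = 28
The minimum is 19.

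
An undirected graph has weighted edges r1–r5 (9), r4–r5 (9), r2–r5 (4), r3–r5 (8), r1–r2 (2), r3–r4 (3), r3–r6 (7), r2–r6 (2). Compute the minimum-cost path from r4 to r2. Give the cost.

12

Candidate routes:
r4→r3→r6→r2: 3 + 7 + 2 = 12
r4→r5→r2: 9 + 4 = 13
r4→r5→r1→r2: 9 + 9 + 2 = 20
r4→r3→r5→r1→r2: 3 + 8 + 9 + 2 = 22
r4→r3→r5→r2: 3 + 8 + 4 = 15
r4→r5→r3→r6→r2: 9 + 8 + 7 + 2 = 26
The minimum is 12.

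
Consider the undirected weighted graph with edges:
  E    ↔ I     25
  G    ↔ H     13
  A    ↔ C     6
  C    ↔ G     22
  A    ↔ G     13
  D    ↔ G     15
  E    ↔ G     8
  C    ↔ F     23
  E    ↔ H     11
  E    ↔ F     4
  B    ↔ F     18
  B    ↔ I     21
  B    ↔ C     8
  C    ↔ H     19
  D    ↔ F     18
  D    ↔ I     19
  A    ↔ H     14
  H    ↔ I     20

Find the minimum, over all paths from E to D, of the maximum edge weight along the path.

15

Some routes from E to D:
E - G - D: max(8, 15) = 15
E - H - G - D: max(11, 13, 15) = 15
E - F - D: max(4, 18) = 18
E - H - A - G - D: max(11, 14, 13, 15) = 15
The minimum achievable maximum is 15.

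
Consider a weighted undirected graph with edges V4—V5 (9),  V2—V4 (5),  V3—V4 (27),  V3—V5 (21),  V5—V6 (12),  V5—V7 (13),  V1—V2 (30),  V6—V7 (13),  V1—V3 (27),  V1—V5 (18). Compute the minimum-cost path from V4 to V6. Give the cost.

21

A few of the V4→V6 routes:
V4 -> V5 -> V6: 9 + 12 = 21
V4 -> V2 -> V1 -> V5 -> V6: 5 + 30 + 18 + 12 = 65
V4 -> V5 -> V7 -> V6: 9 + 13 + 13 = 35
V4 -> V3 -> V5 -> V7 -> V6: 27 + 21 + 13 + 13 = 74
V4 -> V3 -> V5 -> V6: 27 + 21 + 12 = 60
V4 -> V2 -> V1 -> V5 -> V7 -> V6: 5 + 30 + 18 + 13 + 13 = 79
Best route has total 21.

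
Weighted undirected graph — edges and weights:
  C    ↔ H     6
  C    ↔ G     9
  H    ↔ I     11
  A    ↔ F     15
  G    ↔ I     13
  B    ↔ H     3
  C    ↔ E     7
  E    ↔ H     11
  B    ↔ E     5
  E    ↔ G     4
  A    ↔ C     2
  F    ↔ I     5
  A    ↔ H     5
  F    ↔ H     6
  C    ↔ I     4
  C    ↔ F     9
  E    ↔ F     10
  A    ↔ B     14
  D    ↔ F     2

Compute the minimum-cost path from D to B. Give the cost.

A few of the D→B routes:
D -> F -> E -> B: 2 + 10 + 5 = 17
D -> F -> C -> H -> B: 2 + 9 + 6 + 3 = 20
D -> F -> H -> B: 2 + 6 + 3 = 11
Best route has total 11.

11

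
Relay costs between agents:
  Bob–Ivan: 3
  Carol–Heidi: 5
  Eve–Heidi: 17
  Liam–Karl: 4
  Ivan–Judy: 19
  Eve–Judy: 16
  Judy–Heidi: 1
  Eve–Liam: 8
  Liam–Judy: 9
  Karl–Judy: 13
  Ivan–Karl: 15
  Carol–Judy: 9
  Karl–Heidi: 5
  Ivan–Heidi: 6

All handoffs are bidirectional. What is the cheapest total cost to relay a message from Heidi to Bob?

9

Some routes from Heidi to Bob:
Heidi - Judy - Karl - Ivan - Bob: 1 + 13 + 15 + 3 = 32
Heidi - Judy - Ivan - Bob: 1 + 19 + 3 = 23
Heidi - Karl - Ivan - Bob: 5 + 15 + 3 = 23
Heidi - Ivan - Bob: 6 + 3 = 9
The minimum is 9.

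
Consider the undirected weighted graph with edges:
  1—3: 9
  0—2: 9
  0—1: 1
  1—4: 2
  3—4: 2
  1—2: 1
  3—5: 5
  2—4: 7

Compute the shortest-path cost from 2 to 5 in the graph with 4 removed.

15

Routes from 2 to 5 avoiding 4:
2→0→1→3→5: 9 + 1 + 9 + 5 = 24
2→1→3→5: 1 + 9 + 5 = 15
The minimum is 15.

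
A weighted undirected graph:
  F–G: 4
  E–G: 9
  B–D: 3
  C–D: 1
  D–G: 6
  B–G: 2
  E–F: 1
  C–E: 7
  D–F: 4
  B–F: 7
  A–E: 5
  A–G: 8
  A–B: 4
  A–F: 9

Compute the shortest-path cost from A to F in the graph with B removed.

Some routes from A to F avoiding B:
A → F: 9
A → G → F: 8 + 4 = 12
A → E → C → D → F: 5 + 7 + 1 + 4 = 17
A → E → F: 5 + 1 = 6
Best route has total 6.

6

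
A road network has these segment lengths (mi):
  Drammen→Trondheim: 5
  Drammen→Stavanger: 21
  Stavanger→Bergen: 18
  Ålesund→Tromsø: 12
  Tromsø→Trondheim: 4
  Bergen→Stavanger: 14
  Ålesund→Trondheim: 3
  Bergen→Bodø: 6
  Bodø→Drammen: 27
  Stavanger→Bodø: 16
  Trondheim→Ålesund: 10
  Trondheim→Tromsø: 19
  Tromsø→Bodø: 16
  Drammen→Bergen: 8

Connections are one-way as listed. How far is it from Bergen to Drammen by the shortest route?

Candidate routes:
Bergen → Stavanger → Bodø → Drammen: 14 + 16 + 27 = 57
Bergen → Bodø → Drammen: 6 + 27 = 33
Best route has total 33 mi.

33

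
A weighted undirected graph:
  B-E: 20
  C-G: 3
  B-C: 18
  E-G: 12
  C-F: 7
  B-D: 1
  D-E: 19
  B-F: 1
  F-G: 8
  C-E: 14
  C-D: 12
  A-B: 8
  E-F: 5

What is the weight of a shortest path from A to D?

Some routes from A to D:
A - B - F - E - C - D: 8 + 1 + 5 + 14 + 12 = 40
A - B - D: 8 + 1 = 9
A - B - F - C - D: 8 + 1 + 7 + 12 = 28
A - B - F - E - D: 8 + 1 + 5 + 19 = 33
A - B - C - D: 8 + 18 + 12 = 38
A - B - F - G - C - D: 8 + 1 + 8 + 3 + 12 = 32
Shortest: 9.

9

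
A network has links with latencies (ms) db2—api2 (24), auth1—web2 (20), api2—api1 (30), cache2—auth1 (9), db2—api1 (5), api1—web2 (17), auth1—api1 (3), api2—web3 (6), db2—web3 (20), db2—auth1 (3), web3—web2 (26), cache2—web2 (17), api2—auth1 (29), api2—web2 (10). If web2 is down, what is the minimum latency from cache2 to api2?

36

A few of the cache2→api2 routes:
cache2→auth1→api1→db2→api2: 9 + 3 + 5 + 24 = 41
cache2→auth1→api2: 9 + 29 = 38
cache2→auth1→api1→api2: 9 + 3 + 30 = 42
cache2→auth1→db2→api2: 9 + 3 + 24 = 36
cache2→auth1→db2→web3→api2: 9 + 3 + 20 + 6 = 38
The minimum is 36 ms.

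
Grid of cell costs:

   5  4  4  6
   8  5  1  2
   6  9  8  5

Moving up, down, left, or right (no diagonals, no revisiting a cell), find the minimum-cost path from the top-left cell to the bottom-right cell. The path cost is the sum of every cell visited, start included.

21

One optimal route is r0c0→r0c1→r0c2→r1c2→r1c3→r2c3.
Its cost is 5 + 4 + 4 + 1 + 2 + 5 = 21.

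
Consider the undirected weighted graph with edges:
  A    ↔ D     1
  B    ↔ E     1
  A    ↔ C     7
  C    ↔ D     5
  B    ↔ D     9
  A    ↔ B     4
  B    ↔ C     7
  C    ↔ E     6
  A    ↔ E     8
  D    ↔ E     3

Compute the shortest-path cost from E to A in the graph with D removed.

5

Routes from E to A avoiding D:
E-C-B-A: 6 + 7 + 4 = 17
E-B-A: 1 + 4 = 5
E-C-A: 6 + 7 = 13
E-A: 8
E-B-C-A: 1 + 7 + 7 = 15
Best route has total 5.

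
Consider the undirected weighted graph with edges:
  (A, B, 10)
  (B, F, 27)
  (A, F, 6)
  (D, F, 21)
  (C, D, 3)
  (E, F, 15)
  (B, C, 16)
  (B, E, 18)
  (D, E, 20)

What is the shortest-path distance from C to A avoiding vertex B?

30

Paths from C to A avoiding B:
C -> D -> E -> F -> A: 3 + 20 + 15 + 6 = 44
C -> D -> F -> A: 3 + 21 + 6 = 30
The minimum is 30.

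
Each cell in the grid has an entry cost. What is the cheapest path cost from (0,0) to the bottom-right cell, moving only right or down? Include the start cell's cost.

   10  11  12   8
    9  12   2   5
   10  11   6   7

45

Path r0c0 → r1c0 → r1c1 → r1c2 → r1c3 → r2c3: 10 + 9 + 12 + 2 + 5 + 7 = 45.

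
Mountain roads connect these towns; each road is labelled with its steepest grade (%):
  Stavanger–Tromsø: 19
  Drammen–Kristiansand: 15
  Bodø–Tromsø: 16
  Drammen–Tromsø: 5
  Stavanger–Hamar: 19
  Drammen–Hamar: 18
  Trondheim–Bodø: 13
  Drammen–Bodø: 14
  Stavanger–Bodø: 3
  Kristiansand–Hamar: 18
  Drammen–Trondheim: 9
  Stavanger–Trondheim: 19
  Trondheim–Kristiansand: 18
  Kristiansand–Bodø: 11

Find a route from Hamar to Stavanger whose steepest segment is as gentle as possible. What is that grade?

18

Comparing a few candidate routes:
Hamar -> Kristiansand -> Trondheim -> Bodø -> Stavanger: max(18, 18, 13, 3) = 18
Hamar -> Kristiansand -> Trondheim -> Drammen -> Tromsø -> Bodø -> Stavanger: max(18, 18, 9, 5, 16, 3) = 18
Hamar -> Kristiansand -> Drammen -> Trondheim -> Bodø -> Stavanger: max(18, 15, 9, 13, 3) = 18
Hamar -> Kristiansand -> Drammen -> Bodø -> Stavanger: max(18, 15, 14, 3) = 18
Hamar -> Kristiansand -> Bodø -> Stavanger: max(18, 11, 3) = 18
Hamar -> Kristiansand -> Trondheim -> Drammen -> Bodø -> Stavanger: max(18, 18, 9, 14, 3) = 18
The minimum achievable maximum is 18%.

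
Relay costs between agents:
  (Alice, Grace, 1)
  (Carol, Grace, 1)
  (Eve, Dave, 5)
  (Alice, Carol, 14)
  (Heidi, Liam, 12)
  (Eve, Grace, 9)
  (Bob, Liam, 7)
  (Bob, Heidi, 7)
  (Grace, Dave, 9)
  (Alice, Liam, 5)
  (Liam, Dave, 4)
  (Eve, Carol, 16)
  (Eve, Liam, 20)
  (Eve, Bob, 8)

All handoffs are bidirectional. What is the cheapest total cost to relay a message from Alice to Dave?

9

Some routes from Alice to Dave:
Alice - Grace - Dave: 1 + 9 = 10
Alice - Grace - Carol - Eve - Dave: 1 + 1 + 16 + 5 = 23
Alice - Grace - Eve - Dave: 1 + 9 + 5 = 15
Alice - Liam - Dave: 5 + 4 = 9
Alice - Carol - Grace - Dave: 14 + 1 + 9 = 24
Shortest: 9.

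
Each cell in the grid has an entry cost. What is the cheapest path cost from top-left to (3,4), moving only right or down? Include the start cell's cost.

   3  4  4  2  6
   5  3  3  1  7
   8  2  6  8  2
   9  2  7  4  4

27

Best path: (0,0) -> (0,1) -> (0,2) -> (0,3) -> (1,3) -> (1,4) -> (2,4) -> (3,4)
Cost: 3 + 4 + 4 + 2 + 1 + 7 + 2 + 4 = 27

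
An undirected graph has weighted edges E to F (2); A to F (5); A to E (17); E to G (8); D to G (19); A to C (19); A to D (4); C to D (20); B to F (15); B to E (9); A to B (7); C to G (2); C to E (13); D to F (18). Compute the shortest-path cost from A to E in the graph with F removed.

16

Comparing a few candidate routes:
A → E: 17
A → D → G → E: 4 + 19 + 8 = 31
A → B → E: 7 + 9 = 16
A → C → E: 19 + 13 = 32
A → C → G → E: 19 + 2 + 8 = 29
The minimum is 16.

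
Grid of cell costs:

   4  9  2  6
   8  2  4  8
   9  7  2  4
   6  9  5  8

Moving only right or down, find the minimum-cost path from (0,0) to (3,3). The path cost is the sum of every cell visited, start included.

32

Cheapest: [0,0] [1,0] [1,1] [1,2] [2,2] [2,3] [3,3]
  4 + 8 + 2 + 4 + 2 + 4 + 8 = 32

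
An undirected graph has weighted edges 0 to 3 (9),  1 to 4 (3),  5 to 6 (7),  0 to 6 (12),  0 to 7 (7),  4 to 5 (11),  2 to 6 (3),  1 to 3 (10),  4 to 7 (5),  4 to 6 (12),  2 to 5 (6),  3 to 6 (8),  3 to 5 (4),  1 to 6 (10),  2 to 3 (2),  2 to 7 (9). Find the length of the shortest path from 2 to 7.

9

Checking several routes:
2 -> 7: 9
2 -> 6 -> 1 -> 4 -> 7: 3 + 10 + 3 + 5 = 21
2 -> 6 -> 4 -> 7: 3 + 12 + 5 = 20
2 -> 3 -> 0 -> 7: 2 + 9 + 7 = 18
2 -> 3 -> 1 -> 4 -> 7: 2 + 10 + 3 + 5 = 20
Shortest: 9.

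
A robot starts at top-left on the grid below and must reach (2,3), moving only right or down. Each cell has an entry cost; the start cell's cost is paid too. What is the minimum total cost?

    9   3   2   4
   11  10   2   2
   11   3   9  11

Take [0,0] -> [0,1] -> [0,2] -> [1,2] -> [1,3] -> [2,3] for a total of 9 + 3 + 2 + 2 + 2 + 11 = 29.
For comparison, the top-then-right route costs 31.

29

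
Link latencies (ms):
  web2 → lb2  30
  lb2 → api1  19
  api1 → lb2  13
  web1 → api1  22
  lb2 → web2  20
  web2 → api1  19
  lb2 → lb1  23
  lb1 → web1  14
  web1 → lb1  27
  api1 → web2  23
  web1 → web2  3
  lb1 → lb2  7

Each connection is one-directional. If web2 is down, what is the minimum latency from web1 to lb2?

34

Paths from web1 to lb2 avoiding web2:
web1 - api1 - lb2: 22 + 13 = 35
web1 - lb1 - lb2: 27 + 7 = 34
Best route has total 34 ms.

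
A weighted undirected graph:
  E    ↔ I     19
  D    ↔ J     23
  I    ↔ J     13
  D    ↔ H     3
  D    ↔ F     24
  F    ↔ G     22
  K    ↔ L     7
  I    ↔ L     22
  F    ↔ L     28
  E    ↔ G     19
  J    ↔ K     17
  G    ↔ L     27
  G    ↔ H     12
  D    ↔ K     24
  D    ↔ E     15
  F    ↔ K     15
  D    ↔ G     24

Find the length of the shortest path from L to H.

Checking several routes:
L-K-D-H: 7 + 24 + 3 = 34
L-K-F-D-H: 7 + 15 + 24 + 3 = 49
L-G-H: 27 + 12 = 39
Best route has total 34.

34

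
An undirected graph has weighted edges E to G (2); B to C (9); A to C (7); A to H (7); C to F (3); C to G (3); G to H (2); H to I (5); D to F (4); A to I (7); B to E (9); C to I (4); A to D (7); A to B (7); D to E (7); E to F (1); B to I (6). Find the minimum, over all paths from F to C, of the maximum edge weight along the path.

3

Some routes from F to C:
F-C: max(3) = 3
F-E-G-C: max(1, 2, 3) = 3
F-E-G-H-I-C: max(1, 2, 2, 5, 4) = 5
The minimum achievable maximum is 3.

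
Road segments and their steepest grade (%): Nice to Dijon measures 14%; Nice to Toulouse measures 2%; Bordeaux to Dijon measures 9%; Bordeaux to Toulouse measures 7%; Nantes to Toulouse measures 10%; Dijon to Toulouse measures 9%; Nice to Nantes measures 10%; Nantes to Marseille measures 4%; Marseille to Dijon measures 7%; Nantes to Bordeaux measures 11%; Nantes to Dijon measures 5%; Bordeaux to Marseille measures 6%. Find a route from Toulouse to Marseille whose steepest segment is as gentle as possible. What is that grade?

Some routes from Toulouse to Marseille:
Toulouse -> Dijon -> Marseille: max(9, 7) = 9
Toulouse -> Dijon -> Nantes -> Marseille: max(9, 5, 4) = 9
Toulouse -> Bordeaux -> Marseille: max(7, 6) = 7
Toulouse -> Dijon -> Bordeaux -> Marseille: max(9, 9, 6) = 9
Toulouse -> Bordeaux -> Dijon -> Marseille: max(7, 9, 7) = 9
The minimum achievable maximum is 7%.

7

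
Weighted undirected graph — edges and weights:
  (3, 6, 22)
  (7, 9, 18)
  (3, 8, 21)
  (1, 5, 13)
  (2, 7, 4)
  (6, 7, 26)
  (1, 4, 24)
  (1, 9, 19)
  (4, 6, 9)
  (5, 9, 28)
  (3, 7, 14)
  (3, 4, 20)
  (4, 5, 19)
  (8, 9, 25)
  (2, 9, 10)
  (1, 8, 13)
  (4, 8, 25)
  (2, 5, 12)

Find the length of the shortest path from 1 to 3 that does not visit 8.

Comparing a few candidate routes:
1 - 4 - 3: 24 + 20 = 44
1 - 9 - 2 - 7 - 3: 19 + 10 + 4 + 14 = 47
1 - 5 - 2 - 7 - 3: 13 + 12 + 4 + 14 = 43
Best route has total 43.

43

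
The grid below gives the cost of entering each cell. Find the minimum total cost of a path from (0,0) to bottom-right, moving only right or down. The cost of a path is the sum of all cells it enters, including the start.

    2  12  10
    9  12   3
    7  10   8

34

Take (0,0) → (1,0) → (1,1) → (1,2) → (2,2) for a total of 2 + 9 + 12 + 3 + 8 = 34.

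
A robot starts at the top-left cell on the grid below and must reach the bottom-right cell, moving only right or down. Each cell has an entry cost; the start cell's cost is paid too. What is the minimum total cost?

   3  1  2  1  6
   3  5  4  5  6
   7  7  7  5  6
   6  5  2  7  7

30

Best path: r0c0 → r0c1 → r0c2 → r0c3 → r1c3 → r2c3 → r2c4 → r3c4
Cost: 3 + 1 + 2 + 1 + 5 + 5 + 6 + 7 = 30
(Top row then right column would cost 32.)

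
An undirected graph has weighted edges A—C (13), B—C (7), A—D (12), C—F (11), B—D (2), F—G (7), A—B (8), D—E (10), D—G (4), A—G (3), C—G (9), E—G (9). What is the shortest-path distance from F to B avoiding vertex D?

18

A few of the F→B routes:
F -> C -> B: 11 + 7 = 18
F -> G -> A -> B: 7 + 3 + 8 = 18
F -> G -> C -> B: 7 + 9 + 7 = 23
Best route has total 18.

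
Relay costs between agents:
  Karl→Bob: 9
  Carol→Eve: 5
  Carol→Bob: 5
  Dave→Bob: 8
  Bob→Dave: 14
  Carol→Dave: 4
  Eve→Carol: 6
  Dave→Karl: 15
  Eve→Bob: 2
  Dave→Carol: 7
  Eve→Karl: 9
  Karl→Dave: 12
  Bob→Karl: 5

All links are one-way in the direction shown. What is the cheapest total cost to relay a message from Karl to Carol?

Paths from Karl to Carol:
Karl-Bob-Dave-Carol: 9 + 14 + 7 = 30
Karl-Dave-Carol: 12 + 7 = 19
Shortest: 19.

19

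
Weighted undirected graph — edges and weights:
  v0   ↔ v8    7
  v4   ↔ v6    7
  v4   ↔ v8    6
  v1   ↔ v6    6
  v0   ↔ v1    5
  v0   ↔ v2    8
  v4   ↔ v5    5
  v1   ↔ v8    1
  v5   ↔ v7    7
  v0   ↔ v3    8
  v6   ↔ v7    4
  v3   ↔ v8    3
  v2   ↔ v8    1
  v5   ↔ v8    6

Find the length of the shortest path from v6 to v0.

11

Some routes from v6 to v0:
v6 -> v1 -> v8 -> v0: 6 + 1 + 7 = 14
v6 -> v1 -> v0: 6 + 5 = 11
v6 -> v1 -> v8 -> v3 -> v0: 6 + 1 + 3 + 8 = 18
v6 -> v1 -> v8 -> v2 -> v0: 6 + 1 + 1 + 8 = 16
Best route has total 11.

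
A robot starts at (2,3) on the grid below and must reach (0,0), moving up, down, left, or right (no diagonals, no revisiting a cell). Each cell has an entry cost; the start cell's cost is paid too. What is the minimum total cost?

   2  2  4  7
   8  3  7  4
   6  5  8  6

24

Cheapest: [2,3] [1,3] [1,2] [1,1] [0,1] [0,0]
  6 + 4 + 7 + 3 + 2 + 2 = 24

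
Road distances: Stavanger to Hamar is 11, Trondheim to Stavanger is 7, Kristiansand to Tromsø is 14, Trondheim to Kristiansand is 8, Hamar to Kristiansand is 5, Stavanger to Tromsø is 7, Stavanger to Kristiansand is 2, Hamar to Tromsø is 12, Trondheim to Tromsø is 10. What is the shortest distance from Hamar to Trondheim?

13

A few of the Hamar→Trondheim routes:
Hamar - Stavanger - Trondheim: 11 + 7 = 18
Hamar - Kristiansand - Stavanger - Trondheim: 5 + 2 + 7 = 14
Hamar - Kristiansand - Trondheim: 5 + 8 = 13
Best route has total 13.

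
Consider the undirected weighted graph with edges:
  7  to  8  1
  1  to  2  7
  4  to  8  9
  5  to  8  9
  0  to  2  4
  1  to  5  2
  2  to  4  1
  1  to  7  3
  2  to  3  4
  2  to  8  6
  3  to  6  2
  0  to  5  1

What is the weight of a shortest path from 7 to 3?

Some routes from 7 to 3:
7 → 1 → 2 → 3: 3 + 7 + 4 = 14
7 → 1 → 5 → 0 → 2 → 3: 3 + 2 + 1 + 4 + 4 = 14
7 → 8 → 2 → 3: 1 + 6 + 4 = 11
Shortest: 11.

11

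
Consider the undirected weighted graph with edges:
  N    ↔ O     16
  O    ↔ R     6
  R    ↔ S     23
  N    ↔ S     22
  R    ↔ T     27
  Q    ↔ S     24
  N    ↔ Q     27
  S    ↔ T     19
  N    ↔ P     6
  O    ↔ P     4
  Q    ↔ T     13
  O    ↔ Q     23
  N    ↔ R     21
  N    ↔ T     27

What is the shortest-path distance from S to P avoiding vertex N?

Comparing a few candidate routes:
S - T - R - O - P: 19 + 27 + 6 + 4 = 56
S - Q - O - P: 24 + 23 + 4 = 51
S - R - O - P: 23 + 6 + 4 = 33
The minimum is 33.

33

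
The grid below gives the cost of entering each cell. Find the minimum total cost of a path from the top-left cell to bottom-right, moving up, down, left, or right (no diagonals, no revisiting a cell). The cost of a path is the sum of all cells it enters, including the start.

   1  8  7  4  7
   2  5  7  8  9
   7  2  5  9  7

31

Path r0c0 -> r1c0 -> r1c1 -> r2c1 -> r2c2 -> r2c3 -> r2c4: 1 + 2 + 5 + 2 + 5 + 9 + 7 = 31.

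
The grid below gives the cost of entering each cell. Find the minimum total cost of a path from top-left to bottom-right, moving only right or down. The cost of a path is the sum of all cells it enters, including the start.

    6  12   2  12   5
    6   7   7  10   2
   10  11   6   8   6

One optimal route is r0c0 -> r1c0 -> r1c1 -> r1c2 -> r1c3 -> r1c4 -> r2c4.
Its cost is 6 + 6 + 7 + 7 + 10 + 2 + 6 = 44.

44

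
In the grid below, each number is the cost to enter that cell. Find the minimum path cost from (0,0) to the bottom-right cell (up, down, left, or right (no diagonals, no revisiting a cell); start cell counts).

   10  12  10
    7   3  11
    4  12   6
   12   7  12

Cheapest: r0c0 -> r1c0 -> r1c1 -> r1c2 -> r2c2 -> r3c2
  10 + 7 + 3 + 11 + 6 + 12 = 49

49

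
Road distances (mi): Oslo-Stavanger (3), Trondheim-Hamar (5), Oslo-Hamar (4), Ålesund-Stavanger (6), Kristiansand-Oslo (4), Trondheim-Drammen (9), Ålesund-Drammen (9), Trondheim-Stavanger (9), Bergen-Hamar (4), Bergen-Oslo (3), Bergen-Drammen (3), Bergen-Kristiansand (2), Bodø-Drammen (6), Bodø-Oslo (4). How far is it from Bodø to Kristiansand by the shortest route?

Some routes from Bodø to Kristiansand:
Bodø -> Drammen -> Bergen -> Oslo -> Kristiansand: 6 + 3 + 3 + 4 = 16
Bodø -> Drammen -> Bergen -> Kristiansand: 6 + 3 + 2 = 11
Bodø -> Oslo -> Kristiansand: 4 + 4 = 8
Bodø -> Oslo -> Bergen -> Kristiansand: 4 + 3 + 2 = 9
Bodø -> Oslo -> Hamar -> Bergen -> Kristiansand: 4 + 4 + 4 + 2 = 14
Best route has total 8 mi.

8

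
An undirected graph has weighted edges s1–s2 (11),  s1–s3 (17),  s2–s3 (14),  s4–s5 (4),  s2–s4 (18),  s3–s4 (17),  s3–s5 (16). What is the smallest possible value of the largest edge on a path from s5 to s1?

Comparing a few candidate routes:
s5 - s4 - s3 - s1: max(4, 17, 17) = 17
s5 - s3 - s2 - s1: max(16, 14, 11) = 16
s5 - s4 - s3 - s2 - s1: max(4, 17, 14, 11) = 17
s5 - s3 - s1: max(16, 17) = 17
Best route has worst link 16.

16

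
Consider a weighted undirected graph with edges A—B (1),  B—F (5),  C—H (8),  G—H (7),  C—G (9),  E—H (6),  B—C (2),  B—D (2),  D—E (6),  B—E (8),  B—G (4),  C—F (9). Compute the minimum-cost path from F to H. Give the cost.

15

A few of the F→H routes:
F-C-H: 9 + 8 = 17
F-B-D-E-H: 5 + 2 + 6 + 6 = 19
F-B-C-H: 5 + 2 + 8 = 15
F-B-E-H: 5 + 8 + 6 = 19
F-B-G-H: 5 + 4 + 7 = 16
The minimum is 15.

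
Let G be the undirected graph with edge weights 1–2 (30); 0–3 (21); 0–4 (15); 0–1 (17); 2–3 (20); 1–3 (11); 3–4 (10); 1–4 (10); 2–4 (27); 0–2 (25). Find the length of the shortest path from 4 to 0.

15

Checking several routes:
4→1→3→0: 10 + 11 + 21 = 42
4→1→0: 10 + 17 = 27
4→0: 15
4→2→0: 27 + 25 = 52
4→3→1→0: 10 + 11 + 17 = 38
4→3→0: 10 + 21 = 31
Shortest: 15.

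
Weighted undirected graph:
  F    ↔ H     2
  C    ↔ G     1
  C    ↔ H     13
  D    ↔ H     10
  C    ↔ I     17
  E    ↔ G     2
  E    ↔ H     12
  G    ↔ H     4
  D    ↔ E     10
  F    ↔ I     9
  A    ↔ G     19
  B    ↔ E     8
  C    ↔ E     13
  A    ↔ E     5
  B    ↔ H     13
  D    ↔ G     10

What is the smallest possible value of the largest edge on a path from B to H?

8

Some routes from B to H:
B→E→D→G→H: max(8, 10, 10, 4) = 10
B→E→G→D→H: max(8, 2, 10, 10) = 10
B→E→G→H: max(8, 2, 4) = 8
B→E→D→H: max(8, 10, 10) = 10
B→E→H: max(8, 12) = 12
The minimum achievable maximum is 8.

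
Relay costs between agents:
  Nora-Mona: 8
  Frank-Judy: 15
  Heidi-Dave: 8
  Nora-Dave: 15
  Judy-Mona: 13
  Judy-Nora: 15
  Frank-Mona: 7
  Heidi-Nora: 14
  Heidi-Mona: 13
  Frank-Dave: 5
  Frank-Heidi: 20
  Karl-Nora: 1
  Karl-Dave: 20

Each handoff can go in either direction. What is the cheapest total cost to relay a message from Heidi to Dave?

A few of the Heidi→Dave routes:
Heidi-Frank-Dave: 20 + 5 = 25
Heidi-Nora-Karl-Dave: 14 + 1 + 20 = 35
Heidi-Dave: 8
Heidi-Mona-Frank-Dave: 13 + 7 + 5 = 25
Heidi-Nora-Mona-Frank-Dave: 14 + 8 + 7 + 5 = 34
Heidi-Nora-Dave: 14 + 15 = 29
The minimum is 8.

8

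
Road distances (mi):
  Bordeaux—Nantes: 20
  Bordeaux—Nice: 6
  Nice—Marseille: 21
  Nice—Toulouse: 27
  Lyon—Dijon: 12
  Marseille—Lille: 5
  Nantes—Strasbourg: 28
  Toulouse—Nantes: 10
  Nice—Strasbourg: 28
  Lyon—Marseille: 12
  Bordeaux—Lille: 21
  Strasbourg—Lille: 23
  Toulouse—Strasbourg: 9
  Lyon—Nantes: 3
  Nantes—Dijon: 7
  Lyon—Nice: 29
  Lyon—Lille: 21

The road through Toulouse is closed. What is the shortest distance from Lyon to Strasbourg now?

Checking several routes:
Lyon-Lille-Strasbourg: 21 + 23 = 44
Lyon-Nantes-Strasbourg: 3 + 28 = 31
Lyon-Marseille-Lille-Strasbourg: 12 + 5 + 23 = 40
Best route has total 31 mi.

31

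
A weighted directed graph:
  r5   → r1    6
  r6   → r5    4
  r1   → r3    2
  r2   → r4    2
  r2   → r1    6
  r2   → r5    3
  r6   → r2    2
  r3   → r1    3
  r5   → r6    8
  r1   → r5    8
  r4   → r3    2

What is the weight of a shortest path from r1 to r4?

Routes from r1 to r4:
r1 - r5 - r6 - r2 - r4: 8 + 8 + 2 + 2 = 20
Shortest: 20.

20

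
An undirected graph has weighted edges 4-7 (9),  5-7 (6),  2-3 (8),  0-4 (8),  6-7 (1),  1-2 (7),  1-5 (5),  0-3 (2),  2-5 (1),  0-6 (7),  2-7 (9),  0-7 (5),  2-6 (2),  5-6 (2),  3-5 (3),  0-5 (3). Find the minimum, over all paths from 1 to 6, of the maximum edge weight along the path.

5

Comparing a few candidate routes:
1 - 5 - 0 - 7 - 6: max(5, 3, 5, 1) = 5
1 - 5 - 2 - 6: max(5, 1, 2) = 5
1 - 5 - 0 - 6: max(5, 3, 7) = 7
1 - 5 - 3 - 0 - 7 - 6: max(5, 3, 2, 5, 1) = 5
1 - 5 - 7 - 6: max(5, 6, 1) = 6
1 - 5 - 6: max(5, 2) = 5
Smallest bottleneck: 5.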